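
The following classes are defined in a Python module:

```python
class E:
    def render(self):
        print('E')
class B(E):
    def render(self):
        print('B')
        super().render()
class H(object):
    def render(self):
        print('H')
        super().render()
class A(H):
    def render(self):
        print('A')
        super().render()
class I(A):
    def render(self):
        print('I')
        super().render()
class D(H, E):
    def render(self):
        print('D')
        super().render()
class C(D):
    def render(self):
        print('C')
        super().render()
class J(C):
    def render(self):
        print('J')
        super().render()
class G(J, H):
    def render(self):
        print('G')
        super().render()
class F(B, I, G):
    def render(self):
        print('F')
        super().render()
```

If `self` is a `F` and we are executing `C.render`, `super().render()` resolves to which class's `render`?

L[F] = F + merge(L[B], L[I], L[G], [B I G])
  take B:  [B E object] + [I A H object] + [G J C D H E object] + [B I G]
  take I:  [E object] + [I A H object] + [G J C D H E object] + [I G]
  take A:  [E object] + [A H object] + [G J C D H E object] + [G]
  take G:  [E object] + [H object] + [G J C D H E object] + [G]
  take J:  [E object] + [H object] + [J C D H E object]
  take C:  [E object] + [H object] + [C D H E object]
  take D:  [E object] + [H object] + [D H E object]
  take H:  [E object] + [H object] + [H E object]
  take E:  [E object] + [object] + [E object]
  take object:  [object] + [object] + [object]
MRO: F B I A G J C D H E object
super() in C.render on a F instance goes to the class after C in F's MRO: D.

D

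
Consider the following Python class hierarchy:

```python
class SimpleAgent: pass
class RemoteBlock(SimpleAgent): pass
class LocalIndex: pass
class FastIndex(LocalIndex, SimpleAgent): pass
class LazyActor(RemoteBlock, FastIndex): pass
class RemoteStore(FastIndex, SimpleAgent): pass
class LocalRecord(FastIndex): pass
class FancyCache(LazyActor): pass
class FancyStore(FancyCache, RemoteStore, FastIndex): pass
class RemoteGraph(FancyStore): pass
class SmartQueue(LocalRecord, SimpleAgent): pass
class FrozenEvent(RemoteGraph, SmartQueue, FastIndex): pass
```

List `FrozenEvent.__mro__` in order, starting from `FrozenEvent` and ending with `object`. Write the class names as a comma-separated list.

L[FrozenEvent] = FrozenEvent + merge(L[RemoteGraph], L[SmartQueue], L[FastIndex], [RemoteGraph SmartQueue FastIndex])
  take RemoteGraph:  [RemoteGraph FancyStore FancyCache LazyActor RemoteBlock RemoteStore FastIndex LocalIndex SimpleAgent object] + [SmartQueue LocalRecord FastIndex LocalIndex SimpleAgent object] + [FastIndex LocalIndex SimpleAgent object] + [RemoteGraph SmartQueue FastIndex]
  take FancyStore:  [FancyStore FancyCache LazyActor RemoteBlock RemoteStore FastIndex LocalIndex SimpleAgent object] + [SmartQueue LocalRecord FastIndex LocalIndex SimpleAgent object] + [FastIndex LocalIndex SimpleAgent object] + [SmartQueue FastIndex]
  take FancyCache:  [FancyCache LazyActor RemoteBlock RemoteStore FastIndex LocalIndex SimpleAgent object] + [SmartQueue LocalRecord FastIndex LocalIndex SimpleAgent object] + [FastIndex LocalIndex SimpleAgent object] + [SmartQueue FastIndex]
  take LazyActor:  [LazyActor RemoteBlock RemoteStore FastIndex LocalIndex SimpleAgent object] + [SmartQueue LocalRecord FastIndex LocalIndex SimpleAgent object] + [FastIndex LocalIndex SimpleAgent object] + [SmartQueue FastIndex]
  take RemoteBlock:  [RemoteBlock RemoteStore FastIndex LocalIndex SimpleAgent object] + [SmartQueue LocalRecord FastIndex LocalIndex SimpleAgent object] + [FastIndex LocalIndex SimpleAgent object] + [SmartQueue FastIndex]
  take RemoteStore:  [RemoteStore FastIndex LocalIndex SimpleAgent object] + [SmartQueue LocalRecord FastIndex LocalIndex SimpleAgent object] + [FastIndex LocalIndex SimpleAgent object] + [SmartQueue FastIndex]
  take SmartQueue:  [FastIndex LocalIndex SimpleAgent object] + [SmartQueue LocalRecord FastIndex LocalIndex SimpleAgent object] + [FastIndex LocalIndex SimpleAgent object] + [SmartQueue FastIndex]
  take LocalRecord:  [FastIndex LocalIndex SimpleAgent object] + [LocalRecord FastIndex LocalIndex SimpleAgent object] + [FastIndex LocalIndex SimpleAgent object] + [FastIndex]
  take FastIndex:  [FastIndex LocalIndex SimpleAgent object] + [FastIndex LocalIndex SimpleAgent object] + [FastIndex LocalIndex SimpleAgent object] + [FastIndex]
  take LocalIndex:  [LocalIndex SimpleAgent object] + [LocalIndex SimpleAgent object] + [LocalIndex SimpleAgent object]
  take SimpleAgent:  [SimpleAgent object] + [SimpleAgent object] + [SimpleAgent object]
  take object:  [object] + [object] + [object]

FrozenEvent, RemoteGraph, FancyStore, FancyCache, LazyActor, RemoteBlock, RemoteStore, SmartQueue, LocalRecord, FastIndex, LocalIndex, SimpleAgent, object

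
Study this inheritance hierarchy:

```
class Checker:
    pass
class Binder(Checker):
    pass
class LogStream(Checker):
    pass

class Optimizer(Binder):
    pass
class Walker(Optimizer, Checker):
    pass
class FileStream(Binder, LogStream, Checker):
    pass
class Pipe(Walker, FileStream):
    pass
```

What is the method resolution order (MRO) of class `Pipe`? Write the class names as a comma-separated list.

Pipe, Walker, Optimizer, FileStream, Binder, LogStream, Checker, object

L[Pipe] = Pipe + merge(L[Walker], L[FileStream], [Walker FileStream])
  take Walker:  [Walker Optimizer Binder Checker object] + [FileStream Binder LogStream Checker object] + [Walker FileStream]
  take Optimizer:  [Optimizer Binder Checker object] + [FileStream Binder LogStream Checker object] + [FileStream]
  take FileStream:  [Binder Checker object] + [FileStream Binder LogStream Checker object] + [FileStream]
  take Binder:  [Binder Checker object] + [Binder LogStream Checker object]
  take LogStream:  [Checker object] + [LogStream Checker object]
  take Checker:  [Checker object] + [Checker object]
  take object:  [object] + [object]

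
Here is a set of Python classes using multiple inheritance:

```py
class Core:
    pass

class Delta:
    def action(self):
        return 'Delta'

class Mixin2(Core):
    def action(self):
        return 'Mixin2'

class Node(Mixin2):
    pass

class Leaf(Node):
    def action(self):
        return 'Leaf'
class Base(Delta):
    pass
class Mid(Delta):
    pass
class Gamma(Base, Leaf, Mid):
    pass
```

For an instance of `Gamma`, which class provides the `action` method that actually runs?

Leaf

L[Gamma] = Gamma + merge(L[Base], L[Leaf], L[Mid], [Base Leaf Mid])
  take Base:  [Base Delta object] + [Leaf Node Mixin2 Core object] + [Mid Delta object] + [Base Leaf Mid]
  take Leaf:  [Delta object] + [Leaf Node Mixin2 Core object] + [Mid Delta object] + [Leaf Mid]
  take Node:  [Delta object] + [Node Mixin2 Core object] + [Mid Delta object] + [Mid]
  take Mixin2:  [Delta object] + [Mixin2 Core object] + [Mid Delta object] + [Mid]
  take Core:  [Delta object] + [Core object] + [Mid Delta object] + [Mid]
  take Mid:  [Delta object] + [object] + [Mid Delta object] + [Mid]
  take Delta:  [Delta object] + [object] + [Delta object]
  take object:  [object] + [object] + [object]
MRO: Gamma Base Leaf Node Mixin2 Core Mid Delta object
action is defined in: Delta, Leaf, Mixin2. First along the MRO is Leaf.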